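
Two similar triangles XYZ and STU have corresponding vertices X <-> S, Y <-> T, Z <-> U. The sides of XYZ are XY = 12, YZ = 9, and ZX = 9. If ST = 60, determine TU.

k = 60/12 = 5. TU = 5 * 9 = 45.

45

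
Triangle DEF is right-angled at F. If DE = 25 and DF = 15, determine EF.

EF = sqrt(25^2 - 15^2) = sqrt(400) = 20

20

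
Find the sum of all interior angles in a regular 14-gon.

The sum of interior angles of an n-sided polygon is (n - 2) * 180.
For n = 14: (14 - 2) * 180 = 12 * 180 = 2160 degrees.

2160 degrees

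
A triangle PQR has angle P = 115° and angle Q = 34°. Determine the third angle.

By the triangle angle sum property, the three interior angles of any triangle add up to 180°.
We know angle P = 115° and angle Q = 34°, so their sum is 149°.
Therefore angle R = 180° - 149° = 31°.

31 degrees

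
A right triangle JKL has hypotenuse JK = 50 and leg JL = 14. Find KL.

By the Pythagorean theorem: KL^2 = JK^2 - JL^2
KL^2 = 50^2 - 14^2 = 2500 - 196 = 2304
KL = sqrt(2304) = 48

48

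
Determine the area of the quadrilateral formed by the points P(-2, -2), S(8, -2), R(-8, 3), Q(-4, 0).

Shoelace: sum of cross terms = 48, Area = (1/2)|48| = 24

24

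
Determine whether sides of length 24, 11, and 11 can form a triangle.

Check the triangle inequality: 11 + 11 = 22 ≤ 24.
Since the sum of two sides does not exceed the third, no triangle can be formed.

No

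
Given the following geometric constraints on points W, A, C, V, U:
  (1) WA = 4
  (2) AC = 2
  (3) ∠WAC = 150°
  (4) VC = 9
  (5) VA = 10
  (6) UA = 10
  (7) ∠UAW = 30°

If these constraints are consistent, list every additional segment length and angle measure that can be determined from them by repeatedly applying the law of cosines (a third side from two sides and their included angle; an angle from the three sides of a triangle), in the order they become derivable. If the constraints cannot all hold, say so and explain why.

The constraints are consistent. Derivable facts, in order:
After 1 step:
- WC ≈ 5.82
- WU ≈ 6.84
- ∠ACV = 114.62°
- ∠AVC = 10.48°
- ∠CAV = 54.9°
After 2 steps:
- ∠ACW = 20.1°
- ∠AUW = 17.01°
- ∠AWC = 9.9°
- ∠AWU = 132.99°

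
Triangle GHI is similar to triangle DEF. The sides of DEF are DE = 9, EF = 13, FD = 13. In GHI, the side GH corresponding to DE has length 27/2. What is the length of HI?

Since the triangles are similar, the ratio of corresponding sides is constant.
Scale factor k = GH / DE = 27/2 / 9 = 3/2
HI = k * EF = 3/2 * 13 = 39/2

39/2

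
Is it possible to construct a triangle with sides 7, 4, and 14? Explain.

Check the triangle inequality: 7 + 4 = 11 ≤ 14.
Since the sum of two sides does not exceed the third, no triangle can be formed.

No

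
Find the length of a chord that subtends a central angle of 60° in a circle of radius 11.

Chord length = 2r sin(θ/2)
= 2 × 11 × sin(60°/2)
= 2 × 11 × sin(30°)
= 11

11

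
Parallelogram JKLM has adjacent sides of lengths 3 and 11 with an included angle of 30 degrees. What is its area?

Area = a * b * sin(theta)
Area = 3 * 11 * sin(30 degrees)
Area = 33 * 1/2
Area = 33/2

33/2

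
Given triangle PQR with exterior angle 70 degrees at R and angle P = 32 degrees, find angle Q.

angle Q = 70 - 32 = 38 degrees (exterior angle theorem).

38 degrees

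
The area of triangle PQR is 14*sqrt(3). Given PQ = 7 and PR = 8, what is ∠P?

Area = (1/2) * a * b * sin(C)
sin(C) = 2 * Area / (a * b)
sin(C) = 2 * 14*sqrt(3) / (7 * 8)
sin(C) = sqrt(3)/2
C = arcsin(sqrt(3)/2) = 60°
Since sin(180° - C) = sin(C), the obtuse angle 120° gives the same area, so C = 60° or C = 120°.

60° or 120°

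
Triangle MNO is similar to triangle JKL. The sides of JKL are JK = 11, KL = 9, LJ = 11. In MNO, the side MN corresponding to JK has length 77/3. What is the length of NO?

Since the triangles are similar, the ratio of corresponding sides is constant.
Scale factor k = MN / JK = 77/3 / 11 = 7/3
NO = k * KL = 7/3 * 9 = 21

21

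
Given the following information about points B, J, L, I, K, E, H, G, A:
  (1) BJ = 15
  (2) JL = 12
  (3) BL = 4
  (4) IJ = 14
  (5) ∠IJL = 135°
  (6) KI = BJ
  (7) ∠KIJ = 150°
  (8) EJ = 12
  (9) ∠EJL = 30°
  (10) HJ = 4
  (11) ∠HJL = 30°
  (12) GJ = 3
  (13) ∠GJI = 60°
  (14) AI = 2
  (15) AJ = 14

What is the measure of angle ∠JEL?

Step 1: By the law of cosines on triangle EJL: EL² = 12² + 12² − 2·12·12·cos(30°) = 38.58, so EL ≈ 6.21.
Step 2: By the inverse law of cosines on triangle JEL: cos(∠JEL) = (12² + 6.21² − 12²) / (2·12·6.21) = 38.58/149.08 = 0.2588, so ∠JEL = 75°.

Therefore, the measure of angle ∠JEL = 75°.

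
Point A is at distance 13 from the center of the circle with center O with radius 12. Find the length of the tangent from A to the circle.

The tangent, radius, and line from the external point to the center form a right triangle.
The right angle is where the tangent meets the radius.
By the Pythagorean theorem: tangent² + 12² = 13²
tangent² = 169 - 144 = 25
tangent = 5

5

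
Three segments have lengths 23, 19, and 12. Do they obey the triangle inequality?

For three segments to close into a triangle, no single side can be as long as the other two combined.
The longest side is 23, and 12 + 19 = 31 > 23.
A triangle can be formed.

Yes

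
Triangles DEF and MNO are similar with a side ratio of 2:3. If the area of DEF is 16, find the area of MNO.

The ratio of areas of similar triangles = (side ratio)^2.
Side ratio = 2:3, so area ratio = 4:9.
Area of MNO / Area of DEF = 9/4
Area of MNO = 16 * 9/4 = 36

36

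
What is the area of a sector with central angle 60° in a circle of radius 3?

The full circle has area πr² = π(3)² = 9*pi.
The sector covers 60° out of 360°, a fraction of 1/6.
Sector area = 9*pi × 1/6 = 3*pi/2.

3*pi/2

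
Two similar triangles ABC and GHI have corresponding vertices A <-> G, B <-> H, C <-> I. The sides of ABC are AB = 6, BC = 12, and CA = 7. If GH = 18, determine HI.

Since the triangles are similar, the ratio of corresponding sides is constant.
Scale factor k = GH / AB = 18 / 6 = 3
HI = k * BC = 3 * 12 = 36

36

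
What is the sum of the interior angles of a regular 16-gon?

The sum of interior angles of an n-sided polygon is (n - 2) * 180.
For n = 16: (16 - 2) * 180 = 14 * 180 = 2520 degrees.

2520 degrees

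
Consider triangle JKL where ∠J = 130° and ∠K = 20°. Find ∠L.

angle L = 180 - 130 - 20 = 30 degrees.

30 degrees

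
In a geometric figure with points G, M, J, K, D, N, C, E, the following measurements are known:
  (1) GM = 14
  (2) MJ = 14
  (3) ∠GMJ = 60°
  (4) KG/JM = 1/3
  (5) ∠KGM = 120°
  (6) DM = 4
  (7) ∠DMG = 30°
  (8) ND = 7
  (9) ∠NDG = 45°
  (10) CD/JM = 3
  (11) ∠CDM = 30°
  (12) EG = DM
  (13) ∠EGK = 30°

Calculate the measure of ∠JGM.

Step 1: By the law of cosines on triangle GMJ: GJ² = 14² + 14² − 2·14·14·cos(60°) = 196, so GJ = 14.
Step 2: By the inverse law of cosines on triangle JGM: cos(∠JGM) = (14² + 14² − 14²) / (2·14·14) = 196/392 = 0.5, so ∠JGM = 60°.

Therefore, the measure of angle ∠JGM = 60°.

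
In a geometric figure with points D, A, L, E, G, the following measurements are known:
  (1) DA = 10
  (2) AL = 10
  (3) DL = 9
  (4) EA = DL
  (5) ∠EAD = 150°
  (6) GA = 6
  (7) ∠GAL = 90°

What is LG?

Step 1: By the law of cosines on triangle LAG: LG² = 10² + 6² − 2·10·6·cos(90°) = 136, so LG = 2·√34.

Therefore, the length of LG = 2·√34.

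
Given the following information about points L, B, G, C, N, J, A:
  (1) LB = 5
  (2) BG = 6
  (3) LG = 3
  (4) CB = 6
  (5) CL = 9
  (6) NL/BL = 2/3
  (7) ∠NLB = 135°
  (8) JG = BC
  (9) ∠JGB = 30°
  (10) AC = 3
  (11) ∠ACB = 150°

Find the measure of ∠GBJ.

From the given relations: JG = BC = 6.
Step 1: By the law of cosines on triangle BGJ: BJ² = 6² + 6² − 2·6·6·cos(30°) = 9.65, so BJ ≈ 3.11.
Step 2: By the inverse law of cosines on triangle GBJ: cos(∠GBJ) = (6² + 3.11² − 6²) / (2·6·3.11) = 9.65/37.27 = 0.2588, so ∠GBJ = 75°.

Therefore, the measure of angle ∠GBJ = 75°.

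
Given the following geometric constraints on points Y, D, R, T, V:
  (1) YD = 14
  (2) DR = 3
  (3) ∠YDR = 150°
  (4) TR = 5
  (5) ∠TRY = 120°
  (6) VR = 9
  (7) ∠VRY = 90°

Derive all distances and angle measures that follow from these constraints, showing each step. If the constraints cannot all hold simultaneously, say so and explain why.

The constraints are consistent.

Step 1: From YD = 14, DR = 3, and ∠YDR = 150°, by the law of cosines:
  YR² = YD² + DR² - 2·YD·DR·cos(150°) = 196 + 9 + 72.75 = 277.7
  YR ≈ 16.67

Step 2: From YR = 16.67, RT = 5, and ∠YRT = 120°, by the law of cosines:
  YT² = YR² + RT² - 2·YR·RT·cos(120°) = 277.7 + 25 + 83.33 = 386.1
  YT ≈ 19.65

Step 3: From YR = 16.67, RV = 9, and ∠YRV = 90°, by the law of cosines:
  YV² = YR² + RV² - 2·YR·RV·cos(90°) = 277.7 + 81 - 0 = 358.7
  YV ≈ 18.94

Step 4: From YD = 14, YR = 16.67, DR = 3, by the inverse law of cosines:
  cos(∠DYR) = (YD² + YR² - DR²) / (2·YD·YR)
  ∠DYR = 5.16°

Step 5: From RD = 3, RY = 16.67, DY = 14, by the inverse law of cosines:
  cos(∠DRY) = (RD² + RY² - DY²) / (2·RD·RY)
  ∠DRY = 24.84°

Step 6: From YR = 16.67, YT = 19.65, RT = 5, by the inverse law of cosines:
  cos(∠RYT) = (YR² + YT² - RT²) / (2·YR·YT)
  ∠RYT = 12.73°

Step 7: From YR = 16.67, YV = 18.94, RV = 9, by the inverse law of cosines:
  cos(∠RYV) = (YR² + YV² - RV²) / (2·YR·YV)
  ∠RYV = 28.37°

Step 8: From TR = 5, TY = 19.65, RY = 16.67, by the inverse law of cosines:
  cos(∠RTY) = (TR² + TY² - RY²) / (2·TR·TY)
  ∠RTY = 47.27°

Step 9: From VR = 9, VY = 18.94, RY = 16.67, by the inverse law of cosines:
  cos(∠RVY) = (VR² + VY² - RY²) / (2·VR·VY)
  ∠RVY = 61.63°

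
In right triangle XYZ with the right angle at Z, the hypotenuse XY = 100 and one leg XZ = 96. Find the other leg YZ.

YZ = sqrt(100^2 - 96^2) = sqrt(784) = 28

28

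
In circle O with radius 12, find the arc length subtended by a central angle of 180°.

The full circumference is 2πr = 2π(12) = 24*pi.
The arc spans 180° out of 360°, which is a fraction of 1/2.
Arc length = 24*pi × 1/2 = 12*pi.

12*pi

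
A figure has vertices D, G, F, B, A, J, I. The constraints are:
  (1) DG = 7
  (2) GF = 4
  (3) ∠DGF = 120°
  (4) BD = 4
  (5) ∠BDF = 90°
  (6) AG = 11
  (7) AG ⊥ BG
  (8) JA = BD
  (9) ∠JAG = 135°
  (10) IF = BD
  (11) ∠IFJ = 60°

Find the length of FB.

Step 1: By the law of cosines on triangle FGD: FD² = 4² + 7² − 2·4·7·cos(120°) = 93, so FD = √93.
Step 2: By the law of cosines on triangle FDB: FB² = √93² + 4² − 2·√93·4·cos(90°) = 109, so FB = √109.

Therefore, the length of FB = √109.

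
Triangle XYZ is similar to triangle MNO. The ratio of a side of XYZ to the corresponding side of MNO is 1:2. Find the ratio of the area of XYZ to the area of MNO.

Area scales with the square of linear dimensions. If every length is multiplied by 1/2, then the area is multiplied by (1/2)^2 = 1/4.
The area ratio is 1:4.

1:4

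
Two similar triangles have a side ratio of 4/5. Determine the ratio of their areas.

Area ratio = (side ratio)^2 = (4/5)^2 = 16:25.

16:25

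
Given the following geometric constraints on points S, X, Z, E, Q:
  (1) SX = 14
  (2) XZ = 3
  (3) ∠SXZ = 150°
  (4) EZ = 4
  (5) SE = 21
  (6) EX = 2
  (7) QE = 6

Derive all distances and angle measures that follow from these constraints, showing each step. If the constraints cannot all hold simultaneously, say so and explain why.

These constraints are not satisfiable: by the triangle inequality in triangle XSE, (1) SX = 14 and (6) EX = 2 force SE ≤ 14 + 2 = 16, but (5) says SE = 21. No planar figure meets all of them, so nothing further can be derived.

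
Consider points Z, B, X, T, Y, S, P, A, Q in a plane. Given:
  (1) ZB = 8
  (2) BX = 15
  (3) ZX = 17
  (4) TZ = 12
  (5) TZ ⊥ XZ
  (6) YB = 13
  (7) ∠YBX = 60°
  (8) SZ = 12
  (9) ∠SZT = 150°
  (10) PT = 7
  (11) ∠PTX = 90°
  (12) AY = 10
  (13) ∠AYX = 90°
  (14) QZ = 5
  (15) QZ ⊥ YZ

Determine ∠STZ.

Step 1: By the law of cosines on triangle TZS: TS² = 12² + 12² − 2·12·12·cos(150°) = 537.42, so TS ≈ 23.18.
Step 2: By the inverse law of cosines on triangle STZ: cos(∠STZ) = (23.18² + 12² − 12²) / (2·23.18·12) = 537.42/556.37 = 0.9659, so ∠STZ = 15°.

Therefore, the measure of angle ∠STZ = 15°.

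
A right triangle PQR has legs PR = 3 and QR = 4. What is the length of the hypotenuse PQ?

By the Pythagorean theorem: PQ^2 = PR^2 + QR^2
PQ^2 = 3^2 + 4^2 = 9 + 16 = 25
PQ = sqrt(25) = 5

5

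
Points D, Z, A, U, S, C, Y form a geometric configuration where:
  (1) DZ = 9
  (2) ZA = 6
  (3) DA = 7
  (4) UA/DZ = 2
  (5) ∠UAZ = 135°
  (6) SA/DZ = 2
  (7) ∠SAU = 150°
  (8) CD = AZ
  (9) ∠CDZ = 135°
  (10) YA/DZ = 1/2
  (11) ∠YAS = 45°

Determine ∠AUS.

From the given relations: UA = 2·DZ = 2·9 = 18; SA = 2·DZ = 2·9 = 18.
Step 1: By the law of cosines on triangle UAS: US² = 18² + 18² − 2·18·18·cos(150°) = 1209.18, so US ≈ 34.77.
Step 2: By the inverse law of cosines on triangle AUS: cos(∠AUS) = (18² + 34.77² − 18²) / (2·18·34.77) = 1209.18/1251.84 = 0.9659, so ∠AUS = 15°.

Therefore, the measure of angle ∠AUS = 15°.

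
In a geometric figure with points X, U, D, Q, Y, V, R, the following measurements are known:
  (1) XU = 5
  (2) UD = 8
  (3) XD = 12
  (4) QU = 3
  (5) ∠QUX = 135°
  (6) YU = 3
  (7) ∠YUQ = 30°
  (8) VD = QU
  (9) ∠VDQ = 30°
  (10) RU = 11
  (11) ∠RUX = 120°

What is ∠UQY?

Step 1: By the law of cosines on triangle QUY: QY² = 3² + 3² − 2·3·3·cos(30°) = 2.41, so QY ≈ 1.55.
Step 2: By the inverse law of cosines on triangle UQY: cos(∠UQY) = (3² + 1.55² − 3²) / (2·3·1.55) = 2.41/9.32 = 0.2588, so ∠UQY = 75°.

Therefore, the measure of angle ∠UQY = 75°.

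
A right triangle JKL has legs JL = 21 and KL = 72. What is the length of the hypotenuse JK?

By the Pythagorean theorem: JK^2 = JL^2 + KL^2
JK^2 = 21^2 + 72^2 = 441 + 5184 = 5625
JK = sqrt(5625) = 75

75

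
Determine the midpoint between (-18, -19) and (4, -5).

The midpoint is the point halfway along the segment.
Move half the horizontal distance: -18 + (4 - -18)/2 = -18 + 22/2 = -7
Move half the vertical distance: -19 + (-5 - -19)/2 = -19 + 14/2 = -12
Midpoint = (-7, -12)

(-7, -12)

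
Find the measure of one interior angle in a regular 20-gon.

Each interior angle of a regular n-gon is (n - 2) * 180 / n.
For n = 20: (20 - 2) * 180 / 20 = 3240/20 = 162 degrees.

162 degrees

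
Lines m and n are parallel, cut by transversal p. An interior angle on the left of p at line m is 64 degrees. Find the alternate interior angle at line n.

Alternate interior angles are equal: 64 degrees.

64 degrees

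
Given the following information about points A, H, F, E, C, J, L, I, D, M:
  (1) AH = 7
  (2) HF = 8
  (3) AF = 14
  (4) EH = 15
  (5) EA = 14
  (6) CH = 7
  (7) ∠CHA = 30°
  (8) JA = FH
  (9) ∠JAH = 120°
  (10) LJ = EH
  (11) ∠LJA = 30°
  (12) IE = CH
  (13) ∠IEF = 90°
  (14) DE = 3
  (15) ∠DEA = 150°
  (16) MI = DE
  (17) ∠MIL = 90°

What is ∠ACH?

Step 1: By the law of cosines on triangle CHA: CA² = 7² + 7² − 2·7·7·cos(30°) = 13.13, so CA ≈ 3.62.
Step 2: By the inverse law of cosines on triangle ACH: cos(∠ACH) = (3.62² + 7² − 7²) / (2·3.62·7) = 13.13/50.73 = 0.2588, so ∠ACH = 75°.

Therefore, the measure of angle ∠ACH = 75°.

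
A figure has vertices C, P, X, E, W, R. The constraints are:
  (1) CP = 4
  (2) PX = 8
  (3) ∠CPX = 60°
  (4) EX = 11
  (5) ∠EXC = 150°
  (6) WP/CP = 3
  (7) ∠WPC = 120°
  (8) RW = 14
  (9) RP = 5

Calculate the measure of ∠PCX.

Step 1: By the law of cosines on triangle CPX: CX² = 4² + 8² − 2·4·8·cos(60°) = 48, so CX = 4·√3.
Step 2: By the inverse law of cosines on triangle PCX: cos(∠PCX) = (4² + (4·√3)² − 8²) / (2·4·4·√3) = 0/55.43 = 0, so ∠PCX = 90°.

Therefore, the measure of angle ∠PCX = 90°.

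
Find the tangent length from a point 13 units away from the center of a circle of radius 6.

Let T be the point of tangency. Then OT ⊥ AT (radius ⊥ tangent).
In right triangle OTA: OA² = OT² + AT²
13² = 6² + AT²
AT² = 133, AT = sqrt(133)

sqrt(133)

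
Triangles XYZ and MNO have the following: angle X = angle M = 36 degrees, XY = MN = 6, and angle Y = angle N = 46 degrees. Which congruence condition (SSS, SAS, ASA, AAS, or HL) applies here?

The given information provides:
angle X = angle M = 36 degrees, XY = MN = 6, and angle Y = angle N = 46 degrees
This matches the ASA congruence theorem.
Two pairs of corresponding angles and the included side are equal (Angle-Side-Angle).

ASA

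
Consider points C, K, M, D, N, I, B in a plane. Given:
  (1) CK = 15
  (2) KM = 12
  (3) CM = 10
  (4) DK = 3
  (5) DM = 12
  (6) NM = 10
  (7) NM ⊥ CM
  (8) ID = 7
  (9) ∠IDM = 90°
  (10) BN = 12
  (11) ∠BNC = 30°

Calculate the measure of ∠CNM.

Step 1: By the law of cosines on triangle NMC: NC² = 10² + 10² − 2·10·10·cos(90°) = 200, so NC = 10·√2.
Step 2: By the inverse law of cosines on triangle CNM: cos(∠CNM) = ((10·√2)² + 10² − 10²) / (2·10·√2·10) = 200/282.84 = 0.7071, so ∠CNM = 45°.

Therefore, the measure of angle ∠CNM = 45°.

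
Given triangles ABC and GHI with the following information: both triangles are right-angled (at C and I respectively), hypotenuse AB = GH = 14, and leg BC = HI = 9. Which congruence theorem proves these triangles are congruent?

Consider the given information: both triangles are right-angled (at C and I respectively), hypotenuse AB = GH = 14, and leg BC = HI = 9
This is not ASA or AAS: ASA requires two angles and the side between them. AAS requires two angles and a non-included side.
The correct criterion is HL. The hypotenuse and one leg of two right triangles are equal (Hypotenuse-Leg).

HL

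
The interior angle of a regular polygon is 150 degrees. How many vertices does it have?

The exterior angle is the supplement of the interior angle: 180 - 150 = 30 degrees.
Since the exterior angles of any convex polygon sum to 360 degrees, the number of sides is 360 / 30 = 12.

12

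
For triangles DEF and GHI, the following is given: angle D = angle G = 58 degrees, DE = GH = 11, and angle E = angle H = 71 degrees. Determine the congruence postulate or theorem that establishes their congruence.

The given information provides:
angle D = angle G = 58 degrees, DE = GH = 11, and angle E = angle H = 71 degrees
This matches the ASA congruence theorem.
Two pairs of corresponding angles and the included side are equal (Angle-Side-Angle).

ASA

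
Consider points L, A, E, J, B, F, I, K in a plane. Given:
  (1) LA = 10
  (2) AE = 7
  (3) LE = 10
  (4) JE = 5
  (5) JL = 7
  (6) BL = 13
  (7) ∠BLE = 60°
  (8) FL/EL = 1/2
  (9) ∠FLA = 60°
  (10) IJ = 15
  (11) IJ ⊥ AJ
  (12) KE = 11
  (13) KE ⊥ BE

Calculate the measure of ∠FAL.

From the given relations: FL = 1/2·EL = 1/2·10 = 5.
Step 1: By the law of cosines on triangle ALF: AF² = 10² + 5² − 2·10·5·cos(60°) = 75, so AF = 5·√3.
Step 2: By the inverse law of cosines on triangle FAL: cos(∠FAL) = ((5·√3)² + 10² − 5²) / (2·5·√3·10) = 150/173.21 = 0.866, so ∠FAL = 30°.

Therefore, the measure of angle ∠FAL = 30°.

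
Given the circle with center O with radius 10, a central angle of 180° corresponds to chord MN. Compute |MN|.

Chord = 2(10) sin(90°) = 20

20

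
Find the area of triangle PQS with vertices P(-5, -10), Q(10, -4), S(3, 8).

Shoelace: Area = (1/2)|-5(-4-8) + 10(8--10) + 3(-10--4)| = (1/2)(222) = 111

111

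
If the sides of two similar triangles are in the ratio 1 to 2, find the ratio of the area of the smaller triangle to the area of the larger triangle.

The ratio of areas of similar triangles equals the square of the side ratio.
Side ratio = 1:2
Area ratio = (1/2)^2 = 1/4 = 1:4

1:4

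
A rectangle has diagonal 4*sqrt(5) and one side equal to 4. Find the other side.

Using the Pythagorean theorem: d^2 = a^2 + b^2
b^2 = d^2 - a^2
b^2 = 80 - 16
b^2 = 64
b = sqrt(64) = 8

8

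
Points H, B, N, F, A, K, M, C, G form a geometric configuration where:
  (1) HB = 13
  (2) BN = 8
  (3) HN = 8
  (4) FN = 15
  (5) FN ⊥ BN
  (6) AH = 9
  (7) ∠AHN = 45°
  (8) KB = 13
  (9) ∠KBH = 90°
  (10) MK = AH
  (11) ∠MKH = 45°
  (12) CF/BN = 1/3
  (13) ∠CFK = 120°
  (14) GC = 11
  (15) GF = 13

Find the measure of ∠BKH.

Step 1: By the law of cosines on triangle KBH: KH² = 13² + 13² − 2·13·13·cos(90°) = 338, so KH = 13·√2.
Step 2: By the inverse law of cosines on triangle BKH: cos(∠BKH) = (13² + (13·√2)² − 13²) / (2·13·13·√2) = 338/478 = 0.7071, so ∠BKH = 45°.

Therefore, the measure of angle ∠BKH = 45°.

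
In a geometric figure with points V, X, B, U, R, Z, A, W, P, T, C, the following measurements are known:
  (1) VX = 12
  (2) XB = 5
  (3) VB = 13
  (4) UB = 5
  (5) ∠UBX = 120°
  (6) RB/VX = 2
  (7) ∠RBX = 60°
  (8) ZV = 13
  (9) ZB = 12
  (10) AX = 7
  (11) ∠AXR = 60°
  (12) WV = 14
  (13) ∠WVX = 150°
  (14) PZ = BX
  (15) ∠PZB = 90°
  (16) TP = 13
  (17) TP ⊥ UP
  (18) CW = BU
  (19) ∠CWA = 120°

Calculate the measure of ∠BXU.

Step 1: By the law of cosines on triangle XBU: XU² = 5² + 5² − 2·5·5·cos(120°) = 75, so XU = 5·√3.
Step 2: By the inverse law of cosines on triangle BXU: cos(∠BXU) = (5² + (5·√3)² − 5²) / (2·5·5·√3) = 75/86.6 = 0.866, so ∠BXU = 30°.

Therefore, the measure of angle ∠BXU = 30°.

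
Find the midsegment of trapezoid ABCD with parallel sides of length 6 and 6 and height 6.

midsegment = (6 + 6) / 2 = 12 / 2 = 6

6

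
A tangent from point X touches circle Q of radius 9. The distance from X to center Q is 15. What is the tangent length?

The tangent, radius, and line from the external point to the center form a right triangle.
The right angle is where the tangent meets the radius.
By the Pythagorean theorem: tangent² + 9² = 15²
tangent² = 225 - 81 = 144
tangent = 12

12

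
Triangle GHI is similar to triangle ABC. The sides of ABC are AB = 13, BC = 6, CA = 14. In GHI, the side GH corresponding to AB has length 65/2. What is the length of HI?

Similar triangles have proportional sides. Setting up the proportion:
GH / AB = HI / BC
65/2 / 13 = HI / 6
HI = 6 * 65/2 / 13 = 15.

15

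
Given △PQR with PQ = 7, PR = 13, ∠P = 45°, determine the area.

Area = (1/2)(7)(13) sin(45°) = (1/2)(7)(13)(sqrt(2)/2) = 91*sqrt(2)/4

91*sqrt(2)/4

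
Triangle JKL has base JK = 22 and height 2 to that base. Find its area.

A triangle's area is half the area of a rectangle with the same base and height.
Area = (1/2) * 22 * 2 = 22.

22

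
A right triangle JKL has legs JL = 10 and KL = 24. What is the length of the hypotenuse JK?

By the Pythagorean theorem: JK^2 = JL^2 + KL^2
JK^2 = 10^2 + 24^2 = 100 + 576 = 676
JK = sqrt(676) = 26

26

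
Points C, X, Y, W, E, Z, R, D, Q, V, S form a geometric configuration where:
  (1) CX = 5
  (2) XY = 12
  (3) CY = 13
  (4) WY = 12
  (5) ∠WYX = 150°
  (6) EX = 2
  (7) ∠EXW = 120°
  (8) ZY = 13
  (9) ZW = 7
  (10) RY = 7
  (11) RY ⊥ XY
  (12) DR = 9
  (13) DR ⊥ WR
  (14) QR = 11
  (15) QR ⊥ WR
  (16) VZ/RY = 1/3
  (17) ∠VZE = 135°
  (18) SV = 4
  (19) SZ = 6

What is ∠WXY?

Step 1: By the law of cosines on triangle XYW: XW² = 12² + 12² − 2·12·12·cos(150°) = 537.42, so XW ≈ 23.18.
Step 2: By the inverse law of cosines on triangle WXY: cos(∠WXY) = (23.18² + 12² − 12²) / (2·23.18·12) = 537.42/556.37 = 0.9659, so ∠WXY = 15°.

Therefore, the measure of angle ∠WXY = 15°.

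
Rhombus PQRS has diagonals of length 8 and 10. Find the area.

The diagonals of a rhombus divide it into four right triangles.
Each triangle has legs 8/ 2 = 4 and 10/2 = 5, so each has area (1/2)*4*5 = 10.
Four such triangles give total area = (d1 * d2) / 2 = 40.

40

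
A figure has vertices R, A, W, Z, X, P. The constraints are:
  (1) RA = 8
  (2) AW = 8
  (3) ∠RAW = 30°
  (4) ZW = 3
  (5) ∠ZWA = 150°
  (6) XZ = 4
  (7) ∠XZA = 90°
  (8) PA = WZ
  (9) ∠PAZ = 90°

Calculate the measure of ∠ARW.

Step 1: By the law of cosines on triangle RAW: RW² = 8² + 8² − 2·8·8·cos(30°) = 17.15, so RW ≈ 4.14.
Step 2: By the inverse law of cosines on triangle ARW: cos(∠ARW) = (8² + 4.14² − 8²) / (2·8·4.14) = 17.15/66.26 = 0.2588, so ∠ARW = 75°.

Therefore, the measure of angle ∠ARW = 75°.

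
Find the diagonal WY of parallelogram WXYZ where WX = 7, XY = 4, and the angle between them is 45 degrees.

Law of cosines: d^2 = 7^2 + 4^2 - 2(7)(4)cos(45°) = 65 - 28*sqrt(2), so d = sqrt(65 - 28*sqrt(2)).

sqrt(65 - 28*sqrt(2))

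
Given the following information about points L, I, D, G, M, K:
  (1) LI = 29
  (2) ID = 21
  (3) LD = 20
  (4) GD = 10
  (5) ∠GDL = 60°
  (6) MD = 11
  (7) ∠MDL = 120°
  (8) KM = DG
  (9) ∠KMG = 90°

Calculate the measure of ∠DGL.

Step 1: By the law of cosines on triangle GDL: GL² = 10² + 20² − 2·10·20·cos(60°) = 300, so GL = 10·√3.
Step 2: By the inverse law of cosines on triangle DGL: cos(∠DGL) = (10² + (10·√3)² − 20²) / (2·10·10·√3) = 0/346.41 = 0, so ∠DGL = 90°.

Therefore, the measure of angle ∠DGL = 90°.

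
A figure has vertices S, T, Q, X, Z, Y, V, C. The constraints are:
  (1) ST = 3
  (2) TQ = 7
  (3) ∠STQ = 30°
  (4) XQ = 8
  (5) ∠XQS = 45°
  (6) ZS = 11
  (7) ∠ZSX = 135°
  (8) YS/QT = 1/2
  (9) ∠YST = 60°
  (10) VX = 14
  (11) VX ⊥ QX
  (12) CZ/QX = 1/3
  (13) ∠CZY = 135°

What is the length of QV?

Step 1: By the law of cosines on triangle QXV: QV² = 8² + 14² − 2·8·14·cos(90°) = 260, so QV = 2·√65.

Therefore, the length of QV = 2·√65.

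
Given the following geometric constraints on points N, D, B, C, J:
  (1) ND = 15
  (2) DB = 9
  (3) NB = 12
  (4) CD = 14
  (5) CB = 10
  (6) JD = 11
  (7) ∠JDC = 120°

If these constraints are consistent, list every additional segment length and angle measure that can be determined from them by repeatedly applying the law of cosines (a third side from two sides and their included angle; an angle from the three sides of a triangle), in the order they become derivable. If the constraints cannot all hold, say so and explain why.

The constraints are consistent. Derivable facts, in order:
After 1 step:
- CJ ≈ 21.7
- ∠BCD = 39.84°
- ∠BDC = 45.38°
- ∠BDN = 53.13°
- ∠BND = 36.87°
- ∠CBD = 94.78°
- ∠DBN = 90°
After 2 steps:
- ∠CJD = 33.96°
- ∠DCJ = 26.04°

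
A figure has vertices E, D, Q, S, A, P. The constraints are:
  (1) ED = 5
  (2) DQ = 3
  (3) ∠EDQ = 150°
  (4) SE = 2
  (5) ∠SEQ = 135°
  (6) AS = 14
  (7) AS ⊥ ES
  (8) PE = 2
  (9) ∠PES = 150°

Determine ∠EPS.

Step 1: By the law of cosines on triangle PES: PS² = 2² + 2² − 2·2·2·cos(150°) = 14.93, so PS ≈ 3.86.
Step 2: By the inverse law of cosines on triangle EPS: cos(∠EPS) = (2² + 3.86² − 2²) / (2·2·3.86) = 14.93/15.45 = 0.9659, so ∠EPS = 15°.

Therefore, the measure of angle ∠EPS = 15°.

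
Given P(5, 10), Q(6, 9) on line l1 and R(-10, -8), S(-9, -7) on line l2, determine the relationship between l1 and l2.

Slope of line 1: m1 = (9 - 10)/(6 - 5) = -1/1 = -1
Slope of line 2: m2 = (-7 - -8)/(-9 - -10) = 1/1 = 1
Two lines are perpendicular when the product of their slopes is -1 (negative reciprocals).
m1 * m2 = (-1) * (1) = -1, confirming perpendicularity.

Perpendicular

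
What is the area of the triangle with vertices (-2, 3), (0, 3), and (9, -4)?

The Shoelace formula computes the area from vertex coordinates by summing cross products.
For vertices (-2,3), (0,3), (9,-4):
Signed sum = -2*3 - 0*3 + 0*-4 - 9*3 + 9*3 - -2*-4
= -6 + -27 + 19 = -14
Area = (1/2)|-14| = 7.

7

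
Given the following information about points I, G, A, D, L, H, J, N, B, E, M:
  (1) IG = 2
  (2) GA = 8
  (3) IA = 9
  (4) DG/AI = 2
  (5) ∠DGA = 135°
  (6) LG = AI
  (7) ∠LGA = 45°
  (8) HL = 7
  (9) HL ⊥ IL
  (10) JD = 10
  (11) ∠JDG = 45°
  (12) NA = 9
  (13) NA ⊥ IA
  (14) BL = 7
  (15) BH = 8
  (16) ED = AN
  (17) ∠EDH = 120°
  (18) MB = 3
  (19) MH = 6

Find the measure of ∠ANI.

Step 1: By the law of cosines on triangle NAI: NI² = 9² + 9² − 2·9·9·cos(90°) = 162, so NI = 9·√2.
Step 2: By the inverse law of cosines on triangle ANI: cos(∠ANI) = (9² + (9·√2)² − 9²) / (2·9·9·√2) = 162/229.1 = 0.7071, so ∠ANI = 45°.

Therefore, the measure of angle ∠ANI = 45°.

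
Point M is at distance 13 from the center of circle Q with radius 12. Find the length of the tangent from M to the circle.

tangent = √(d² - r²) = √(13² - 12²) = √(169 - 144) = √25 = 5

5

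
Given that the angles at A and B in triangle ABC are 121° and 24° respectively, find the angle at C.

By the triangle angle sum property, the three interior angles of any triangle add up to 180°.
We know angle A = 121° and angle B = 24°, so their sum is 145°.
Therefore angle C = 180° - 145° = 35°.

35 degrees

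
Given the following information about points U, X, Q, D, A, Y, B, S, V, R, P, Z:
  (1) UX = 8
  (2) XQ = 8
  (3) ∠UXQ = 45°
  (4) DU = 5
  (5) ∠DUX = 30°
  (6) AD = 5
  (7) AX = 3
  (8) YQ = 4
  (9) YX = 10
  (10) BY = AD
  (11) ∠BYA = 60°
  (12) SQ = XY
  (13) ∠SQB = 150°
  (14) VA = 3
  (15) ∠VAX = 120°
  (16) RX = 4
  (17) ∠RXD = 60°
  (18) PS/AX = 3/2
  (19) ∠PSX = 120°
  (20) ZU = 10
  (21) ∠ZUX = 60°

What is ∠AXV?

Step 1: By the law of cosines on triangle XAV: XV² = 3² + 3² − 2·3·3·cos(120°) = 27, so XV = 3·√3.
Step 2: By the inverse law of cosines on triangle AXV: cos(∠AXV) = (3² + (3·√3)² − 3²) / (2·3·3·√3) = 27/31.18 = 0.866, so ∠AXV = 30°.

Therefore, the measure of angle ∠AXV = 30°.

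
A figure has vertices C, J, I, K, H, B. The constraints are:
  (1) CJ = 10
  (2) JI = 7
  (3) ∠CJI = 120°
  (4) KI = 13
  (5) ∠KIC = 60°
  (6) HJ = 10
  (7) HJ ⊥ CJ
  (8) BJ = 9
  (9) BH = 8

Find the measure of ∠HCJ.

Step 1: By the law of cosines on triangle CJH: CH² = 10² + 10² − 2·10·10·cos(90°) = 200, so CH = 10·√2.
Step 2: By the inverse law of cosines on triangle HCJ: cos(∠HCJ) = ((10·√2)² + 10² − 10²) / (2·10·√2·10) = 200/282.84 = 0.7071, so ∠HCJ = 45°.

Therefore, the measure of angle ∠HCJ = 45°.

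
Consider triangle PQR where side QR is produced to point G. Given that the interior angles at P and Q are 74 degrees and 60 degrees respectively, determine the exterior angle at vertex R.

The interior angle at R is 180 - 74 - 60 = 46 degrees.
The exterior angle and interior angle at R are supplementary:
Exterior angle = 180 - 46 = 134 degrees.

134 degrees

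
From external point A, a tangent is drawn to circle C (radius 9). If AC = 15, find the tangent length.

The tangent, radius, and line from the external point to the center form a right triangle.
The right angle is where the tangent meets the radius.
By the Pythagorean theorem: tangent² + 9² = 15²
tangent² = 225 - 81 = 144
tangent = 12

12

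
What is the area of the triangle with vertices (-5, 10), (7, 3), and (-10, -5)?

Shoelace: Area = (1/2)|-5(3--5) + 7(-5-10) + -10(10-3)| = (1/2)(215) = 215/2

215/2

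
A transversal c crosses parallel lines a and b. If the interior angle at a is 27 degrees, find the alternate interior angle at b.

Alternate interior angles formed by parallel lines and a transversal are equal.
The given angle is 27 degrees.
The alternate interior angle = 27 degrees.

27 degrees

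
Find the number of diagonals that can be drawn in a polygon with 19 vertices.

Total line segments between 19 vertices = C(19,2) = 171.
Subtract the 19 sides: 171 - 19 = 152 diagonals.

152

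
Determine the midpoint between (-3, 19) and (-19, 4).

The midpoint is the average of the coordinates:
x: (-3 + -19)/2 = -11
y: (19 + 4)/2 = 23/2
Midpoint = (-11, 23/2)

(-11, 23/2)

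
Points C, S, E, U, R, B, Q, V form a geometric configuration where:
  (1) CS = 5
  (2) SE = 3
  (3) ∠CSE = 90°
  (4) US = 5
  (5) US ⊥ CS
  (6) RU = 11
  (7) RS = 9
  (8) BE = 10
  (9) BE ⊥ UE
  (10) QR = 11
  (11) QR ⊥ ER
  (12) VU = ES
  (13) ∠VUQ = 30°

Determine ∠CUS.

Step 1: By the law of cosines on triangle USC: UC² = 5² + 5² − 2·5·5·cos(90°) = 50, so UC = 5·√2.
Step 2: By the inverse law of cosines on triangle CUS: cos(∠CUS) = ((5·√2)² + 5² − 5²) / (2·5·√2·5) = 50/70.71 = 0.7071, so ∠CUS = 45°.

Therefore, the measure of angle ∠CUS = 45°.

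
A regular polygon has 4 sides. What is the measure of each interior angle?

Each interior angle of a regular n-gon is (n - 2) * 180 / n.
For n = 4: (4 - 2) * 180 / 4 = 360/4 = 90 degrees.

90 degrees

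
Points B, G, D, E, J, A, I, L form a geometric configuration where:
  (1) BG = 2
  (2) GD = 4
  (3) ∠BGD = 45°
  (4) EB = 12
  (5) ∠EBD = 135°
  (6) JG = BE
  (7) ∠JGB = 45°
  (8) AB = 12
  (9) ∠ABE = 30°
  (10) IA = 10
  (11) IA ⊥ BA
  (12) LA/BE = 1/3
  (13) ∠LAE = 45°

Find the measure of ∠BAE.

Step 1: By the law of cosines on triangle ABE: AE² = 12² + 12² − 2·12·12·cos(30°) = 38.58, so AE ≈ 6.21.
Step 2: By the inverse law of cosines on triangle BAE: cos(∠BAE) = (12² + 6.21² − 12²) / (2·12·6.21) = 38.58/149.08 = 0.2588, so ∠BAE = 75°.

Therefore, the measure of angle ∠BAE = 75°.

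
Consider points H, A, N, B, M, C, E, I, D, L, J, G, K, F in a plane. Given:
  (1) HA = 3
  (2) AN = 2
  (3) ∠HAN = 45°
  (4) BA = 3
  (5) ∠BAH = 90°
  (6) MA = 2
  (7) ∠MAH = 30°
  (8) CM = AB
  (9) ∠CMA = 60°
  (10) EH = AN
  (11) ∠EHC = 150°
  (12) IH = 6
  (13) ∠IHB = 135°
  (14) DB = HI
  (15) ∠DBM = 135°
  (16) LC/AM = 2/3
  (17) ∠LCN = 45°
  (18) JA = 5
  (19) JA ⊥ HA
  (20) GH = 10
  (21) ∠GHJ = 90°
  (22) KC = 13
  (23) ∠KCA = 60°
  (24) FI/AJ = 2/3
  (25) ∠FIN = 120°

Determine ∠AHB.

Step 1: By the law of cosines on triangle HAB: HB² = 3² + 3² − 2·3·3·cos(90°) = 18, so HB = 3·√2.
Step 2: By the inverse law of cosines on triangle AHB: cos(∠AHB) = (3² + (3·√2)² − 3²) / (2·3·3·√2) = 18/25.46 = 0.7071, so ∠AHB = 45°.

Therefore, the measure of angle ∠AHB = 45°.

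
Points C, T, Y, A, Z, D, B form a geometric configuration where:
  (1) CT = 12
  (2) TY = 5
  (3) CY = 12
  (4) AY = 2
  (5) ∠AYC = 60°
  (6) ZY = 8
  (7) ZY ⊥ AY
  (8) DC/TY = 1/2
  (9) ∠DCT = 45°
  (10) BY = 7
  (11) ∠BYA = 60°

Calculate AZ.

Step 1: By the law of cosines on triangle AYZ: AZ² = 2² + 8² − 2·2·8·cos(90°) = 68, so AZ = 2·√17.

Therefore, the length of AZ = 2·√17.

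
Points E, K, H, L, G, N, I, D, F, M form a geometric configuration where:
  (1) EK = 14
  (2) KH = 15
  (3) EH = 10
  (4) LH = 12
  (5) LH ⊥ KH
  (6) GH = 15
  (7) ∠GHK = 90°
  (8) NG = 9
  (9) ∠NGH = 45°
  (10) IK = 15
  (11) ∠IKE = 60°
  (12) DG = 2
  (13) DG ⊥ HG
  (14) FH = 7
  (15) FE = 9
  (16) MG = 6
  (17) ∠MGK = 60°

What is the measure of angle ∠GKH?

Step 1: By the law of cosines on triangle KHG: KG² = 15² + 15² − 2·15·15·cos(90°) = 450, so KG = 15·√2.
Step 2: By the inverse law of cosines on triangle GKH: cos(∠GKH) = ((15·√2)² + 15² − 15²) / (2·15·√2·15) = 450/636.4 = 0.7071, so ∠GKH = 45°.

Therefore, the measure of angle ∠GKH = 45°.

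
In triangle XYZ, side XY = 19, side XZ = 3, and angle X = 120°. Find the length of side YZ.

When two sides and the included angle are known, the law of cosines gives the third side.
c^2 = a^2 + b^2 - 2ab cos(C) generalizes the Pythagorean theorem to non-right triangles.
Here: YZ^2 = 361 + 9 - 114*(-1/2) = 427
YZ = sqrt(427)

sqrt(427)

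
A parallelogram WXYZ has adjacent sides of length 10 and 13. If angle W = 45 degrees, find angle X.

Opposite sides of a parallelogram are parallel, so consecutive angles form co-interior angles on a transversal.
Co-interior angles sum to 180°, giving angle X = 180 - 45 = 135 degrees.

135 degrees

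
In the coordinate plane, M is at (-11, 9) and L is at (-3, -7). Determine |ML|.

d = sqrt((-3 - -11)^2 + (-7 - 9)^2)
d = sqrt(8^2 + -16^2)
d = sqrt(64 + 256)
d = sqrt(320) = 8*sqrt(5)

8*sqrt(5)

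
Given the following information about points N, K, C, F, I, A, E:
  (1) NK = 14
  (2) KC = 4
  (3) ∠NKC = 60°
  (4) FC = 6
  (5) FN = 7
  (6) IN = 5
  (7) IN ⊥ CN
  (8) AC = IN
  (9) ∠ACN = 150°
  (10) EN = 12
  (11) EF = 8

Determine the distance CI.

Step 1: By the law of cosines on triangle CKN: CN² = 4² + 14² − 2·4·14·cos(60°) = 156, so CN = 2·√39.
Step 2: By the law of cosines on triangle CNI: CI² = (2·√39)² + 5² − 2·2·√39·5·cos(90°) = 181, so CI = √181.

Therefore, the length of CI = √181.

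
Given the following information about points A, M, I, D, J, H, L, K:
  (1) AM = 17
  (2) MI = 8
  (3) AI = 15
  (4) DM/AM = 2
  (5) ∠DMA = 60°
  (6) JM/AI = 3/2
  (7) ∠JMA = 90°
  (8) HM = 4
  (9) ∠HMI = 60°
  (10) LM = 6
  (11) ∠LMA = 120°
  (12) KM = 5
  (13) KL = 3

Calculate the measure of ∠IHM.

Step 1: By the law of cosines on triangle HMI: HI² = 4² + 8² − 2·4·8·cos(60°) = 48, so HI = 4·√3.
Step 2: By the inverse law of cosines on triangle IHM: cos(∠IHM) = ((4·√3)² + 4² − 8²) / (2·4·√3·4) = 0/55.43 = 0, so ∠IHM = 90°.

Therefore, the measure of angle ∠IHM = 90°.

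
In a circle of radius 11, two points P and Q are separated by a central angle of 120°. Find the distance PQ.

Chord = 2(11) sin(60°) = 11*sqrt(3)

11*sqrt(3)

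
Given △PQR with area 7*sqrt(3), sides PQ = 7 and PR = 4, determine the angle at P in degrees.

sin(C) = 2 * 7*sqrt(3) / (7 * 4) = sqrt(3)/2, so C = arcsin(sqrt(3)/2) = 60°.
Since sin(180° - C) = sin(C), the obtuse angle 120° gives the same area, so C = 60° or C = 120°.

60° or 120°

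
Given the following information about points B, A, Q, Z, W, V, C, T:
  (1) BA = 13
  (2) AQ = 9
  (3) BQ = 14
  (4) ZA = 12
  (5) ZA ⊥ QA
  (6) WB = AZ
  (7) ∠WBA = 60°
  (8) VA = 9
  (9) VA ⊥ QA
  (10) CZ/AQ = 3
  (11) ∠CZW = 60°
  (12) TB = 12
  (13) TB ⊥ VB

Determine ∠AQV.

Step 1: By the law of cosines on triangle QAV: QV² = 9² + 9² − 2·9·9·cos(90°) = 162, so QV = 9·√2.
Step 2: By the inverse law of cosines on triangle AQV: cos(∠AQV) = (9² + (9·√2)² − 9²) / (2·9·9·√2) = 162/229.1 = 0.7071, so ∠AQV = 45°.

Therefore, the measure of angle ∠AQV = 45°.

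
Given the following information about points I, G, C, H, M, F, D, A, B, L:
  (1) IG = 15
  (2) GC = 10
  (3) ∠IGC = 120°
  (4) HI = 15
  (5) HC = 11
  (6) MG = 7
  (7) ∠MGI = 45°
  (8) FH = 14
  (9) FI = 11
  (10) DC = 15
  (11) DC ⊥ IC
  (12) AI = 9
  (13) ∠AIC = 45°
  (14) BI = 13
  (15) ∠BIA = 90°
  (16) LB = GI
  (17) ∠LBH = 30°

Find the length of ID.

Step 1: By the law of cosines on triangle CGI: CI² = 10² + 15² − 2·10·15·cos(120°) = 475, so CI = 5·√19.
Step 2: By the law of cosines on triangle ICD: ID² = (5·√19)² + 15² − 2·5·√19·15·cos(90°) = 700, so ID = 10·√7.

Therefore, the length of ID = 10·√7.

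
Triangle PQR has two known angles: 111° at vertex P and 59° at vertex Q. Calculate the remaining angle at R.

Let angle R = x. Then 111 + 59 + x = 180.
x = 180 - 170 = 10 degrees.

10 degrees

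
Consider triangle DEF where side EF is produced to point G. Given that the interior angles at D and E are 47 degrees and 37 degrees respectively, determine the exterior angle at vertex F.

The interior angle at F is 180 - 47 - 37 = 96 degrees.
The exterior angle and interior angle at F are supplementary:
Exterior angle = 180 - 96 = 84 degrees.

84 degrees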